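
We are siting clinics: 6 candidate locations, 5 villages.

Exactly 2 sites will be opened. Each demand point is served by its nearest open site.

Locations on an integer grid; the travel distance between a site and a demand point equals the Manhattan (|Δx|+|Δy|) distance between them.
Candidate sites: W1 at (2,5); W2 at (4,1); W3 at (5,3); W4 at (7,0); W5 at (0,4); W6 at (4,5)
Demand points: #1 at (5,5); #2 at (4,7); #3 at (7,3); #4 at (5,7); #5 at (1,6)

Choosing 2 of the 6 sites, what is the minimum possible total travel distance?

12

Open {W3, W6}.
  #1→W6 1, #2→W6 2, #3→W3 2, #4→W6 3, #5→W6 4  ⇒ total 12.
Compare {W1, W6}: total 13.
Compare {W4, W6}: total 13.
No size-2 selection does better; minimum is 12.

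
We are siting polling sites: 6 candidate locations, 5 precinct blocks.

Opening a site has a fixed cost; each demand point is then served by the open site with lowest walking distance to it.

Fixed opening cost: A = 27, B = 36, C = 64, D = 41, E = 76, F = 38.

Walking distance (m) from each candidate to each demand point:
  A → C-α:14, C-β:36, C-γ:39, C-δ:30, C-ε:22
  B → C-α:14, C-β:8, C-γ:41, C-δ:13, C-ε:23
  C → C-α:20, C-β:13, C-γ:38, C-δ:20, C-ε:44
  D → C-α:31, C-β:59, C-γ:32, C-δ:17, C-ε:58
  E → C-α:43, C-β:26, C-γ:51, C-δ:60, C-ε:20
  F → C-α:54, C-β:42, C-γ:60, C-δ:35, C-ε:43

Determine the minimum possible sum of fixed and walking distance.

135

Open {B}: assign each demand point to its cheapest open site.
  C-α→B 14, C-β→B 8, C-γ→B 41, C-δ→B 13, C-ε→B 23
  walking distance 99, fixed 36 → total 135.
Compare {A, B}: walking distance 96 + fixed 63 = 159.
Compare {B, D}: walking distance 90 + fixed 77 = 167.
Compare {A}: walking distance 141 + fixed 27 = 168.
All other subsets cost ≥ 159. Minimum total cost: 135.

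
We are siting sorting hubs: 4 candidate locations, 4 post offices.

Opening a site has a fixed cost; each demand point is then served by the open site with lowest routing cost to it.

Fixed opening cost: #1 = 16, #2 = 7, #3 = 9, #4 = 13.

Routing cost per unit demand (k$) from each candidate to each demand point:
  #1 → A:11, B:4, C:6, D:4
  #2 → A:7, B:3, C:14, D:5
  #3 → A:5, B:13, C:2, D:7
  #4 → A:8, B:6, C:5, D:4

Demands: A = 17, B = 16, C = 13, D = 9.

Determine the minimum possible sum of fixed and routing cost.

220

Open {#2, #3}: assign each demand point to its cheapest open site.
  A→#3 17×5=85, B→#2 16×3=48, C→#3 13×2=26, D→#2 9×5=45
  routing cost 204, fixed 16 → total 220.
Compare {#2, #3, #4}: routing cost 195 + fixed 29 = 224.
Compare {#1, #2, #3}: routing cost 195 + fixed 32 = 227.
Compare {#1, #3}: routing cost 211 + fixed 25 = 236.
All other subsets cost ≥ 224. Minimum total cost: 220.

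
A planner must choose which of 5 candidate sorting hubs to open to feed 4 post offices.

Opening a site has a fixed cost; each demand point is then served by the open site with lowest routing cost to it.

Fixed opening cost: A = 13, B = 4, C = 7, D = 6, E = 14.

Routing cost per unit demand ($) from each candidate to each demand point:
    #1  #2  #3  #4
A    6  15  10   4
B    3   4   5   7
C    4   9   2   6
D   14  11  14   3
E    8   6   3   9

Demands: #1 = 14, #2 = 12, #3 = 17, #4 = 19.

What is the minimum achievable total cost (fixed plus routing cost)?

198

Open {B, C, D}: assign each demand point to its cheapest open site.
  #1→B 14×3=42, #2→B 12×4=48, #3→C 17×2=34, #4→D 19×3=57
  routing cost 181, fixed 17 → total 198.
Compare {A, B, C, D}: routing cost 181 + fixed 30 = 211.
Compare {B, C, D, E}: routing cost 181 + fixed 31 = 212.
Compare {B, D, E}: routing cost 198 + fixed 24 = 222.
All other subsets cost ≥ 211. Minimum total cost: 198.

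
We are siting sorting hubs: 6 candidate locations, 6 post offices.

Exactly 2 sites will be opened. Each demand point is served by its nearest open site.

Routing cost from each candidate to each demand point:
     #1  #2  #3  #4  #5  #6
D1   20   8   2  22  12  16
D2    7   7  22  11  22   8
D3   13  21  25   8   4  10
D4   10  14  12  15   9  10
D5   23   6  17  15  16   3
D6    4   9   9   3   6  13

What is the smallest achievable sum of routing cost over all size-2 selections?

Open {D5, D6}.
  #1→D6 4, #2→D5 6, #3→D6 9, #4→D6 3, #5→D6 6, #6→D5 3  ⇒ total 31.
Compare {D1, D6}: total 36.
Compare {D2, D6}: total 37.
No size-2 selection does better; minimum is 31.

31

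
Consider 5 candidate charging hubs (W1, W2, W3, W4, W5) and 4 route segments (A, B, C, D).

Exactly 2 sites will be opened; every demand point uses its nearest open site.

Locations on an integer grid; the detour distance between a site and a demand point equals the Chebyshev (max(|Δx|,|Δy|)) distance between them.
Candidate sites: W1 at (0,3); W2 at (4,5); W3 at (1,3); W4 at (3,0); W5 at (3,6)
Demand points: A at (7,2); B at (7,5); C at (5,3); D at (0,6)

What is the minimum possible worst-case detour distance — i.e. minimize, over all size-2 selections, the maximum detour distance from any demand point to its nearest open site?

3

Open {W1, W2}.
  Farthest demand point is A at detour distance 3 (to W2); all others are ≤ 3.
With {W2, W3} the worst case is 3.
With {W2, W5} the worst case is 3.
No size-2 selection achieves below 3.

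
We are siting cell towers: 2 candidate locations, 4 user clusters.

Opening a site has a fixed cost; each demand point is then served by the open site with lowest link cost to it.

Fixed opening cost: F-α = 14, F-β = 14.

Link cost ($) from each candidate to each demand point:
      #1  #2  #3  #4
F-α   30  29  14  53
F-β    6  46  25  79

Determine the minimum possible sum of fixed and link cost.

Open {F-α, F-β}: assign each demand point to its cheapest open site.
  #1→F-β 6, #2→F-α 29, #3→F-α 14, #4→F-α 53
  link cost 102, fixed 28 → total 130.
Compare {F-α}: link cost 126 + fixed 14 = 140.
Compare {F-β}: link cost 156 + fixed 14 = 170.

130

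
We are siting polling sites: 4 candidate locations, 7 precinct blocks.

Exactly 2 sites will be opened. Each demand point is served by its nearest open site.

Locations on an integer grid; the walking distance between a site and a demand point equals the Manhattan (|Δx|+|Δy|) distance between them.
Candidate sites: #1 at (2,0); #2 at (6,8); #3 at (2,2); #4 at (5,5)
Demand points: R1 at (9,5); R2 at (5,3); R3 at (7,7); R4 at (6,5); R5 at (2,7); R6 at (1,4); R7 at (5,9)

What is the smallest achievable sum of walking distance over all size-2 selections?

21

Open {#2, #4}.
  R1→#4 4, R2→#4 2, R3→#2 2, R4→#4 1, R5→#2 5, R6→#4 5, R7→#2 2  ⇒ total 21.
Compare {#3, #4}: total 23.
Compare {#1, #4}: total 25.
No size-2 selection does better; minimum is 21.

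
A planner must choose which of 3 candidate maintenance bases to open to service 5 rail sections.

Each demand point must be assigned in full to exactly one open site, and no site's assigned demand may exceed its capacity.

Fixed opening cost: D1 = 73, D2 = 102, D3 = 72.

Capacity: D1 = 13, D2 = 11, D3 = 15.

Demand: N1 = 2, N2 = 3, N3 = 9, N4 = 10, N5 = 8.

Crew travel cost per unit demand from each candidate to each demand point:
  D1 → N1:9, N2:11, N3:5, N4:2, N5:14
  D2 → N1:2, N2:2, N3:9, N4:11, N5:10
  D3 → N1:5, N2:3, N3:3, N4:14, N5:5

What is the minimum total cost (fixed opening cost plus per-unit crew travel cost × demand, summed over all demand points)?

387

Open {D1, D2, D3}; cheapest assignment that respects the capacities:
  D1 (cap 13, load 10): N4 — cost 10×2 = 20
  D2 (cap 11, load 10): N1, N5 — cost 2×2 + 8×10 = 84
  D3 (cap 15, load 12): N2, N3 — cost 3×3 + 9×3 = 36
  Shipping 140, fixed 247 → total 387.
  Any other capacity-feasible assignment to {D1, D2, D3} ships for at least 140.
Total demand is 32 and no other set of sites has combined capacity ≥ 32, so {D1, D2, D3} is the only feasible choice of open sites. Minimum: 387.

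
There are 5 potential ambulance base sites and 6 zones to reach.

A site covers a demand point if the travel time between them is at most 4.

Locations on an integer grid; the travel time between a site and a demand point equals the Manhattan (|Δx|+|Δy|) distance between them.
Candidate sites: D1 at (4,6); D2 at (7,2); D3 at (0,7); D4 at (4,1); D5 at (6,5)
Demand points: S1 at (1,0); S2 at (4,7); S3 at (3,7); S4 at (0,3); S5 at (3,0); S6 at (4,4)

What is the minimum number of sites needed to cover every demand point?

2

Coverage sets (demand points within 4 of each site):
  D1: {S2, S3, S6}
  D2: {}
  D3: {S2, S3, S4}
  D4: {S1, S5, S6}
  D5: {S2, S6}
No single site covers all 6 demand points.
But {D3, D4} covers everything, so the minimum is 2.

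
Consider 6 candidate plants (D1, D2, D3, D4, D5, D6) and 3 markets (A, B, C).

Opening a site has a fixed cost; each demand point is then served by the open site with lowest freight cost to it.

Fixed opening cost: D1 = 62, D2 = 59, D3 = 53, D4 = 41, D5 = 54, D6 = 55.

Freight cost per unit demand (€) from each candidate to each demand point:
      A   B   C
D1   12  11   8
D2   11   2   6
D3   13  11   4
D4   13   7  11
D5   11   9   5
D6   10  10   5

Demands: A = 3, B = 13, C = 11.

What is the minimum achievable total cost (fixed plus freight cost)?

184

Open {D2}: assign each demand point to its cheapest open site.
  A→D2 3×11=33, B→D2 13×2=26, C→D2 11×6=66
  freight cost 125, fixed 59 → total 184.
Compare {D2, D3}: freight cost 103 + fixed 112 = 215.
Compare {D2, D4}: freight cost 125 + fixed 100 = 225.
Compare {D2, D6}: freight cost 111 + fixed 114 = 225.
All other subsets cost ≥ 215. Minimum total cost: 184.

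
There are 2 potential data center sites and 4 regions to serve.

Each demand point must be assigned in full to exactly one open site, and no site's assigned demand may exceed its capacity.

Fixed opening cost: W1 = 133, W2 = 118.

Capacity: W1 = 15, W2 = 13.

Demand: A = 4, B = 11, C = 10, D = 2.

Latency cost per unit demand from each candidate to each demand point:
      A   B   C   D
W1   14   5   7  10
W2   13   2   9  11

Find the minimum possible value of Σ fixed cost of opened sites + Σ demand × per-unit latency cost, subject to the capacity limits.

Open {W1, W2}; cheapest assignment that respects the capacities:
  W1 (cap 15, load 14): A, C — cost 4×14 + 10×7 = 126
  W2 (cap 13, load 13): B, D — cost 11×2 + 2×11 = 44
  Shipping 170, fixed 251 → total 421.
  Any other capacity-feasible assignment to {W1, W2} ships for at least 170.
Total demand is 27 and no other set of sites has combined capacity ≥ 27, so {W1, W2} is the only feasible choice of open sites. Minimum: 421.

421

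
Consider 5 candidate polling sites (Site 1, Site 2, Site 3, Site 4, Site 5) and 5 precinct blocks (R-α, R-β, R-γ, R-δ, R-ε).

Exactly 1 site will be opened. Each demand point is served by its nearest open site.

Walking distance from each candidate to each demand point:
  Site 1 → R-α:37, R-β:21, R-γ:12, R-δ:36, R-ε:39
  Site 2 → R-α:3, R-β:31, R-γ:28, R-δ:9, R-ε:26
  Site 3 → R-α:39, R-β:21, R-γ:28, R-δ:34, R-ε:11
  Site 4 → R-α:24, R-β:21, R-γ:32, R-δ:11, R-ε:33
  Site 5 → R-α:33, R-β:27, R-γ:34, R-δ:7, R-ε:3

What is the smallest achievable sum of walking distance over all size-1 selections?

97

Open {Site 2}.
  R-α→Site 2 3, R-β→Site 2 31, R-γ→Site 2 28, R-δ→Site 2 9, R-ε→Site 2 26  ⇒ total 97.
Compare {Site 5}: total 104.
Compare {Site 4}: total 121.
No size-1 selection does better; minimum is 97.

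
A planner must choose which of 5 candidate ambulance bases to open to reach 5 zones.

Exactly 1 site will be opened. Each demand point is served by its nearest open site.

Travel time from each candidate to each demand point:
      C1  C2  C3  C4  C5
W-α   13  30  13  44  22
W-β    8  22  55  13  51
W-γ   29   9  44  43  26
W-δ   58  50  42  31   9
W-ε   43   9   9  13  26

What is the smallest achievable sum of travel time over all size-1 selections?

Open {W-ε}.
  C1→W-ε 43, C2→W-ε 9, C3→W-ε 9, C4→W-ε 13, C5→W-ε 26  ⇒ total 100.
Compare {W-α}: total 122.
Compare {W-β}: total 149.
No size-1 selection does better; minimum is 100.

100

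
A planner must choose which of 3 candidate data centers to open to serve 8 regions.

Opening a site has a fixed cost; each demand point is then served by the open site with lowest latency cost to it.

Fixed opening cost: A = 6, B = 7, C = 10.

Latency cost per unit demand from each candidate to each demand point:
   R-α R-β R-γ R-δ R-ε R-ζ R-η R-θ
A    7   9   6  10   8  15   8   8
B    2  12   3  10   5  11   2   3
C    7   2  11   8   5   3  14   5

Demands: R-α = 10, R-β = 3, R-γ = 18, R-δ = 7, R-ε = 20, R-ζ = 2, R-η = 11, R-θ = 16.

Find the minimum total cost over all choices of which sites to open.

329

Open {B, C}: assign each demand point to its cheapest open site.
  R-α→B 10×2=20, R-β→C 3×2=6, R-γ→B 18×3=54, R-δ→C 7×8=56, R-ε→B 20×5=100, R-ζ→C 2×3=6, R-η→B 11×2=22, R-θ→B 16×3=48
  latency cost 312, fixed 17 → total 329.
Compare {A, B, C}: latency cost 312 + fixed 23 = 335.
Compare {A, B}: latency cost 363 + fixed 13 = 376.
Compare {B}: latency cost 372 + fixed 7 = 379.
All other subsets cost ≥ 335. Minimum total cost: 329.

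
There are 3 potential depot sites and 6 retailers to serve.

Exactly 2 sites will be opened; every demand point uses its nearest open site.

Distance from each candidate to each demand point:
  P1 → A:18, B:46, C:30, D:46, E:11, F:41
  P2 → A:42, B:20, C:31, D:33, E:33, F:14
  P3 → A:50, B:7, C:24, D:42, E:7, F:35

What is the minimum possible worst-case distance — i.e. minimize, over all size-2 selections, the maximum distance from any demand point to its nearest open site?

33

Open {P1, P2}.
  Farthest demand point is D at distance 33 (to P2); all others are ≤ 33.
With {P1, P3} the worst case is 42.
With {P2, P3} the worst case is 42.
No size-2 selection achieves below 33.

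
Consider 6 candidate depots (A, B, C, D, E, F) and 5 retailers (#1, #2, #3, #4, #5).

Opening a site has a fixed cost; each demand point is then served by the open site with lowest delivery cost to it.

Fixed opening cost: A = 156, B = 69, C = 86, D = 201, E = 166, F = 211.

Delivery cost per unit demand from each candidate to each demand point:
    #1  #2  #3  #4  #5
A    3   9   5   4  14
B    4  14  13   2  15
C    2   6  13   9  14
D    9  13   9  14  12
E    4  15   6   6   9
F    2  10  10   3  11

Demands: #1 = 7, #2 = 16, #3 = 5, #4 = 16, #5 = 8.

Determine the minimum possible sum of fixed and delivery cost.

Open {B, C}: assign each demand point to its cheapest open site.
  #1→C 7×2=14, #2→C 16×6=96, #3→B 5×13=65, #4→B 16×2=32, #5→C 8×14=112
  delivery cost 319, fixed 155 → total 474.
Compare {C}: delivery cost 431 + fixed 86 = 517.
Compare {A}: delivery cost 366 + fixed 156 = 522.
Compare {B}: delivery cost 469 + fixed 69 = 538.
All other subsets cost ≥ 517. Minimum total cost: 474.

474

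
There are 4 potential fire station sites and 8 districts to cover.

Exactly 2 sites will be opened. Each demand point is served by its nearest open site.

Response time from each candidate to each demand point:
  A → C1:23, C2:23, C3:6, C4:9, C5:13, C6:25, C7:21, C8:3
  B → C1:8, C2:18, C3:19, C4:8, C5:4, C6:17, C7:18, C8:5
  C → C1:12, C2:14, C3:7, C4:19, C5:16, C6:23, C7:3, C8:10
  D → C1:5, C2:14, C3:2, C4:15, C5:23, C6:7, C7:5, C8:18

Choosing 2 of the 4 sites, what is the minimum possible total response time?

50

Open {B, D}.
  C1→D 5, C2→D 14, C3→D 2, C4→B 8, C5→B 4, C6→D 7, C7→D 5, C8→B 5  ⇒ total 50.
Compare {A, D}: total 58.
Compare {B, C}: total 66.
No size-2 selection does better; minimum is 50.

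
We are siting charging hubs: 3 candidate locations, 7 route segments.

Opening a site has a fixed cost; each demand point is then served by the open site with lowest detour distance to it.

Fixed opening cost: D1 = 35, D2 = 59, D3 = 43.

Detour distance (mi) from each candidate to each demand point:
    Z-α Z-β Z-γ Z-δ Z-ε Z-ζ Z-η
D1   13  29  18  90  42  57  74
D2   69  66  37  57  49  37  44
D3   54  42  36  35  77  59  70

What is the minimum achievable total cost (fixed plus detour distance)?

Open {D1, D2}: assign each demand point to its cheapest open site.
  Z-α→D1 13, Z-β→D1 29, Z-γ→D1 18, Z-δ→D2 57, Z-ε→D1 42, Z-ζ→D2 37, Z-η→D2 44
  detour distance 240, fixed 94 → total 334.
Compare {D1, D3}: detour distance 264 + fixed 78 = 342.
Compare {D1, D2, D3}: detour distance 218 + fixed 137 = 355.
Compare {D1}: detour distance 323 + fixed 35 = 358.
All other subsets cost ≥ 342. Minimum total cost: 334.

334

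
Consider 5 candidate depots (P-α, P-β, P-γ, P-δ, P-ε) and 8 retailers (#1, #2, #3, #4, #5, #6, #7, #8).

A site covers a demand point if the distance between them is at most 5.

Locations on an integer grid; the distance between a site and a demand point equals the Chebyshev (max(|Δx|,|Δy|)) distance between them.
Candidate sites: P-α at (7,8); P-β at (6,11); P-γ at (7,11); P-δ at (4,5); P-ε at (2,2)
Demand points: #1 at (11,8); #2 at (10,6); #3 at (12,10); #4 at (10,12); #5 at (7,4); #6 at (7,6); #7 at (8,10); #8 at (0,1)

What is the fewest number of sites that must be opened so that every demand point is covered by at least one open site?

2

Coverage sets (demand points within 5 of each site):
  P-α: {#1, #2, #3, #4, #5, #6, #7}
  P-β: {#1, #2, #4, #6, #7}
  P-γ: {#1, #2, #3, #4, #6, #7}
  P-δ: {#5, #6, #7, #8}
  P-ε: {#5, #6, #8}
No single site covers all 8 demand points.
But {P-α, P-δ} covers everything, so the minimum is 2.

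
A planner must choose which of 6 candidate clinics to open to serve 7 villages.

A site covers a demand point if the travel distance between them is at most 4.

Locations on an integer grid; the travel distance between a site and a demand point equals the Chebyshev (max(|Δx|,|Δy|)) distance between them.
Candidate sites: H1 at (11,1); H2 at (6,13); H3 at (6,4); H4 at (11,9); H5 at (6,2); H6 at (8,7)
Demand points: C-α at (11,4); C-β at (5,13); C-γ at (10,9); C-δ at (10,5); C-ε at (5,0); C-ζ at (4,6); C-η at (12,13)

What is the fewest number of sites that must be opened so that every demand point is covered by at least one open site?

4

Coverage sets (demand points within 4 of each site):
  H1: {C-α, C-δ}
  H2: {C-β, C-γ}
  H3: {C-δ, C-ε, C-ζ}
  H4: {C-γ, C-δ, C-η}
  H5: {C-δ, C-ε, C-ζ}
  H6: {C-α, C-γ, C-δ, C-ζ}
No 3 sites suffice: every size-3 union leaves at least one demand point uncovered.
But {H1, H2, H3, H4} covers everything, so the minimum is 4.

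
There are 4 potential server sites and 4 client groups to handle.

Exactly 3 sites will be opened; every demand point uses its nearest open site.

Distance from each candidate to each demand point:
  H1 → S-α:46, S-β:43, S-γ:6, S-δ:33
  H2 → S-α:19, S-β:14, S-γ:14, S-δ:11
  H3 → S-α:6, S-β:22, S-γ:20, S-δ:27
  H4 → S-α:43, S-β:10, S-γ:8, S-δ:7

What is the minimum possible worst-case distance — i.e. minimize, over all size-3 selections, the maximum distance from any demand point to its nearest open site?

10

Open {H1, H3, H4}.
  Farthest demand point is S-β at distance 10 (to H4); all others are ≤ 10.
With {H2, H3, H4} the worst case is 10.
With {H1, H2, H3} the worst case is 14.
No size-3 selection achieves below 10.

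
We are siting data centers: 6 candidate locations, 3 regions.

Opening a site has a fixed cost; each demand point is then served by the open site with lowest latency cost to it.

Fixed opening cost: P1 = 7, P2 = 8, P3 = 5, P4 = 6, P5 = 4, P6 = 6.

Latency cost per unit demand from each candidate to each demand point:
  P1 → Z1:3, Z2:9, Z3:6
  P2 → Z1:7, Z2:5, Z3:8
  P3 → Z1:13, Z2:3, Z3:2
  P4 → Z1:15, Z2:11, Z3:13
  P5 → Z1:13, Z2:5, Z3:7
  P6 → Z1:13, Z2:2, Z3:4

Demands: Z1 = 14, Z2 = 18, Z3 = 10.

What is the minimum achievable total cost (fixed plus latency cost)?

116

Open {P1, P3, P6}: assign each demand point to its cheapest open site.
  Z1→P1 14×3=42, Z2→P6 18×2=36, Z3→P3 10×2=20
  latency cost 98, fixed 18 → total 116.
Compare {P1, P3, P5, P6}: latency cost 98 + fixed 22 = 120.
Compare {P1, P3, P4, P6}: latency cost 98 + fixed 24 = 122.
Compare {P1, P2, P3, P6}: latency cost 98 + fixed 26 = 124.
All other subsets cost ≥ 120. Minimum total cost: 116.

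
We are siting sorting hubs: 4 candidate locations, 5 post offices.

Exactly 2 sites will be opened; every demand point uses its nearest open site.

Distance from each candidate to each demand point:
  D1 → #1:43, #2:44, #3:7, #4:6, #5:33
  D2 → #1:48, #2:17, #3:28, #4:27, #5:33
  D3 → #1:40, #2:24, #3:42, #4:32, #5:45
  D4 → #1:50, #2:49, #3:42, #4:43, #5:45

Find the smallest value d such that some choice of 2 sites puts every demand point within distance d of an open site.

40

Open {D1, D3}.
  Farthest demand point is #1 at distance 40 (to D3); all others are ≤ 40.
With {D2, D3} the worst case is 40.
With {D1, D2} the worst case is 43.
No size-2 selection achieves below 40.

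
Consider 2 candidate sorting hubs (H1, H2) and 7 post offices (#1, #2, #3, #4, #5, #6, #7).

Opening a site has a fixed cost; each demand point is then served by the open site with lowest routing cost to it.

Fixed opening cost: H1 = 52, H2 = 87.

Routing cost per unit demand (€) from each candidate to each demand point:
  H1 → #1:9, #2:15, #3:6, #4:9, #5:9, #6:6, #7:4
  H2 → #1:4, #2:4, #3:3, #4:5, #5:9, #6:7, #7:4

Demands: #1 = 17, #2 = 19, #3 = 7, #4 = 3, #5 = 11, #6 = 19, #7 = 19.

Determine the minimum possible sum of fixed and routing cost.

Open {H2}: assign each demand point to its cheapest open site.
  #1→H2 17×4=68, #2→H2 19×4=76, #3→H2 7×3=21, #4→H2 3×5=15, #5→H2 11×9=99, #6→H2 19×7=133, #7→H2 19×4=76
  routing cost 488, fixed 87 → total 575.
Compare {H1, H2}: routing cost 469 + fixed 139 = 608.
Compare {H1}: routing cost 796 + fixed 52 = 848.

575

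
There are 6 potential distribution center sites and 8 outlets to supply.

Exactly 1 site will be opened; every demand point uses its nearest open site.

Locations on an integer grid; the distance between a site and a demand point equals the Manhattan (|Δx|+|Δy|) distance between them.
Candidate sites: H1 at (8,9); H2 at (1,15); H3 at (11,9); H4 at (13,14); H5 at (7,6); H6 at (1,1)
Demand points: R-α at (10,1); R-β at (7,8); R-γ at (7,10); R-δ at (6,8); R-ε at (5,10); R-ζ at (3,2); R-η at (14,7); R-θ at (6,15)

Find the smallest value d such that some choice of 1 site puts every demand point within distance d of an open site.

10

Open {H5}.
  Farthest demand point is R-θ at distance 10 (to H5); all others are ≤ 10.
With {H1} the worst case is 12.
With {H3} the worst case is 15.
No size-1 selection achieves below 10.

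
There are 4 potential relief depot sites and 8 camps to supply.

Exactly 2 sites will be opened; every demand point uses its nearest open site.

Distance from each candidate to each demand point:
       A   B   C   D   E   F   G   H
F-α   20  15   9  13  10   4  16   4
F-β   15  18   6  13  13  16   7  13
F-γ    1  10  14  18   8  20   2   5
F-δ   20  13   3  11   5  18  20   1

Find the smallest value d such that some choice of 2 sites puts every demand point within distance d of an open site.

Open {F-α, F-γ}.
  Farthest demand point is D at distance 13 (to F-α); all others are ≤ 13.
With {F-α, F-β} the worst case is 15.
With {F-β, F-γ} the worst case is 16.
No size-2 selection achieves below 13.

13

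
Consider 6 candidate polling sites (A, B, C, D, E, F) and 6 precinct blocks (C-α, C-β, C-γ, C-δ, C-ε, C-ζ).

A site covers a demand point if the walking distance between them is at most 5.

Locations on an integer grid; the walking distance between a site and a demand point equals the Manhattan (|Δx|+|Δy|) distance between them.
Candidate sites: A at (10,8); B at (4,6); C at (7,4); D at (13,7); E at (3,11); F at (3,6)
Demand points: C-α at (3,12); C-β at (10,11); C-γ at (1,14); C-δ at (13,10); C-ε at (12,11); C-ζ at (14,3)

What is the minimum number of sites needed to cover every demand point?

3

Coverage sets (demand points within 5 of each site):
  A: {C-β, C-δ, C-ε}
  B: {}
  C: {}
  D: {C-δ, C-ε, C-ζ}
  E: {C-α, C-γ}
  F: {}
No 2 sites suffice: every size-2 union leaves at least one demand point uncovered.
But {A, D, E} covers everything, so the minimum is 3.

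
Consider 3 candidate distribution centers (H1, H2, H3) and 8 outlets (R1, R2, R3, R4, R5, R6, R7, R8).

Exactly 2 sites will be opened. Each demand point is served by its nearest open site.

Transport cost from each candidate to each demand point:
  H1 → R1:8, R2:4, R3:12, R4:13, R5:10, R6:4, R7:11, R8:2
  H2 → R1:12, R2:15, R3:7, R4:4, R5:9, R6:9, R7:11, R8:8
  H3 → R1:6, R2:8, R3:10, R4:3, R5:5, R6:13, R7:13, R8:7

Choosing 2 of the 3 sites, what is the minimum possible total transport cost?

45

Open {H1, H3}.
  R1→H3 6, R2→H1 4, R3→H3 10, R4→H3 3, R5→H3 5, R6→H1 4, R7→H1 11, R8→H1 2  ⇒ total 45.
Compare {H1, H2}: total 49.
Compare {H2, H3}: total 56.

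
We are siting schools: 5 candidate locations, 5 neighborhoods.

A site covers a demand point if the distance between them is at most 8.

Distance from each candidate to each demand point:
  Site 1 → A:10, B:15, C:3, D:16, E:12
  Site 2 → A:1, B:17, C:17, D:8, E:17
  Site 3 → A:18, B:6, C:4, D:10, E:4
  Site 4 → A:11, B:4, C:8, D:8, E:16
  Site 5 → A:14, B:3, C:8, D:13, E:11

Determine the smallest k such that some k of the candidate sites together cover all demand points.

Coverage sets (demand points within 8 of each site):
  Site 1: {C}
  Site 2: {A, D}
  Site 3: {B, C, E}
  Site 4: {B, C, D}
  Site 5: {B, C}
No single site covers all 5 demand points.
But {Site 2, Site 3} covers everything, so the minimum is 2.

2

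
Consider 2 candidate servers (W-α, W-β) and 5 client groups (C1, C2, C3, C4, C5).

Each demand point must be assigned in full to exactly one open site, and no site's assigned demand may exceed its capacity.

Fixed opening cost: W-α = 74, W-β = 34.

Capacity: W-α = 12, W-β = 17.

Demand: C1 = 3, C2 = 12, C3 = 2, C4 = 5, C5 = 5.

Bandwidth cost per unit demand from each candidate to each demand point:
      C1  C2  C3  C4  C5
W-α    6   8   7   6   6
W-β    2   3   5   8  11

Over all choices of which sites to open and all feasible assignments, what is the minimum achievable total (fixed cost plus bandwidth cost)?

Open {W-α, W-β}; cheapest assignment that respects the capacities:
  W-α (cap 12, load 10): C4, C5 — cost 5×6 + 5×6 = 60
  W-β (cap 17, load 17): C1, C2, C3 — cost 3×2 + 12×3 + 2×5 = 52
  Shipping 112, fixed 108 → total 220.
  Any other capacity-feasible assignment to {W-α, W-β} ships for at least 112.
Total demand is 27 and no other set of sites has combined capacity ≥ 27, so {W-α, W-β} is the only feasible choice of open sites. Minimum: 220.

220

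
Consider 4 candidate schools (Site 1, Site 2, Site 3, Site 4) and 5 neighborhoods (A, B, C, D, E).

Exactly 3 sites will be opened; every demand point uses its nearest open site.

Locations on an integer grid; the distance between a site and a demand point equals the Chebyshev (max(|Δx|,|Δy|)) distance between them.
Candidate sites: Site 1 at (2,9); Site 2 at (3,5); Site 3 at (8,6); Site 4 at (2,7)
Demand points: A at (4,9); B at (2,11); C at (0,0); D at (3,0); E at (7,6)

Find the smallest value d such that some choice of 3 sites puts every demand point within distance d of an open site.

Open {Site 1, Site 2, Site 3}.
  Farthest demand point is C at distance 5 (to Site 2); all others are ≤ 5.
With {Site 1, Site 2, Site 4} the worst case is 5.
With {Site 2, Site 3, Site 4} the worst case is 5.
No size-3 selection achieves below 5.

5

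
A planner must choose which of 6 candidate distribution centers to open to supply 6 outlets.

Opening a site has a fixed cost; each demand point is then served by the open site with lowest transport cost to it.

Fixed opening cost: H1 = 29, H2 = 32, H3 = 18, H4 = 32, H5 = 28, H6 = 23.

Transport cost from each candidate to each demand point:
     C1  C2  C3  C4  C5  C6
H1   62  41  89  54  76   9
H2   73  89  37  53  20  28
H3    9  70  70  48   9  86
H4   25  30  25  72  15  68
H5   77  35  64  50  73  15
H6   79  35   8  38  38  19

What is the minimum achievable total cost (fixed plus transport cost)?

Open {H3, H6}: assign each demand point to its cheapest open site.
  C1→H3 9, C2→H6 35, C3→H6 8, C4→H6 38, C5→H3 9, C6→H6 19
  transport cost 118, fixed 41 → total 159.
Compare {H1, H3, H6}: transport cost 108 + fixed 70 = 178.
Compare {H3, H5, H6}: transport cost 114 + fixed 69 = 183.
Compare {H3, H4, H6}: transport cost 113 + fixed 73 = 186.
All other subsets cost ≥ 178. Minimum total cost: 159.

159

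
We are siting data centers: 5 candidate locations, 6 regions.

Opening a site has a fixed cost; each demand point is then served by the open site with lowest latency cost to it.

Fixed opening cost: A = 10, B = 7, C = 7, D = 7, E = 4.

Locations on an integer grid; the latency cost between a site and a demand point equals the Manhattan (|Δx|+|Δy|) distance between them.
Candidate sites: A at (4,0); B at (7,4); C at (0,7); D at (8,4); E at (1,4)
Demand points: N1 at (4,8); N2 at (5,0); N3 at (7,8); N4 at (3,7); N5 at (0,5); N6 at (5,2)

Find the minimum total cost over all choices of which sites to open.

Open {B, C}: assign each demand point to its cheapest open site.
  N1→C 5, N2→B 6, N3→B 4, N4→C 3, N5→C 2, N6→B 4
  latency cost 24, fixed 14 → total 38.
Compare {A, C}: latency cost 22 + fixed 17 = 39.
Compare {B, E}: latency cost 28 + fixed 11 = 39.
Compare {C, D}: latency cost 27 + fixed 14 = 41.
All other subsets cost ≥ 39. Minimum total cost: 38.

38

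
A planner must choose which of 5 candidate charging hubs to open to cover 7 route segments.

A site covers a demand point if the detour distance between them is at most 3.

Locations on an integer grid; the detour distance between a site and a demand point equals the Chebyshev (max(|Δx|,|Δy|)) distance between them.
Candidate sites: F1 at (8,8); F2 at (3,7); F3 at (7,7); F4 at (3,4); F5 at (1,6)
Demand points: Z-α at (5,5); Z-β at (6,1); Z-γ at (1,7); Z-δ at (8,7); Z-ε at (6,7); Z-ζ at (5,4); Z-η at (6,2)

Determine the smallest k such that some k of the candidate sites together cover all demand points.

Coverage sets (demand points within 3 of each site):
  F1: {Z-α, Z-δ, Z-ε}
  F2: {Z-α, Z-γ, Z-ε, Z-ζ}
  F3: {Z-α, Z-δ, Z-ε, Z-ζ}
  F4: {Z-α, Z-β, Z-γ, Z-ε, Z-ζ, Z-η}
  F5: {Z-γ}
No single site covers all 7 demand points.
But {F1, F4} covers everything, so the minimum is 2.

2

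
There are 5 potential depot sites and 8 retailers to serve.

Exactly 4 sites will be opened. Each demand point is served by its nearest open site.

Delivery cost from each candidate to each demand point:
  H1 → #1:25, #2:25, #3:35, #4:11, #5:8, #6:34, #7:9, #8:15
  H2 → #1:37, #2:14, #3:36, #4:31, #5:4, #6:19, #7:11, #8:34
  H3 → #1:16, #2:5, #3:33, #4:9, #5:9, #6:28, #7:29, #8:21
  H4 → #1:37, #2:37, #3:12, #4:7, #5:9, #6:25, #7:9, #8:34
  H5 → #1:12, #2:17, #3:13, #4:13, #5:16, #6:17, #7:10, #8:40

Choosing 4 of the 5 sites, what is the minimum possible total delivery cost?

84

Open {H1, H2, H3, H5}.
  #1→H5 12, #2→H3 5, #3→H5 13, #4→H3 9, #5→H2 4, #6→H5 17, #7→H1 9, #8→H1 15  ⇒ total 84.
Compare {H1, H3, H4, H5}: total 85.
Compare {H1, H2, H3, H4}: total 87.
No size-4 selection does better; minimum is 84.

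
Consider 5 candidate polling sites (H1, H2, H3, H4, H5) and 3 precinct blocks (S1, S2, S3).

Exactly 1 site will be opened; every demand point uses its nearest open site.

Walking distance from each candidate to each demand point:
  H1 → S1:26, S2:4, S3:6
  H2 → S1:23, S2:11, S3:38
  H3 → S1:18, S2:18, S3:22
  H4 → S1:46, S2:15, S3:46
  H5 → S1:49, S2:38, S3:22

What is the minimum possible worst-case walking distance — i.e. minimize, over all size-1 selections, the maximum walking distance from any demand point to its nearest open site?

22

Open {H3}.
  Farthest demand point is S3 at walking distance 22 (to H3); all others are ≤ 22.
With {H1} the worst case is 26.
With {H2} the worst case is 38.
No size-1 selection achieves below 22.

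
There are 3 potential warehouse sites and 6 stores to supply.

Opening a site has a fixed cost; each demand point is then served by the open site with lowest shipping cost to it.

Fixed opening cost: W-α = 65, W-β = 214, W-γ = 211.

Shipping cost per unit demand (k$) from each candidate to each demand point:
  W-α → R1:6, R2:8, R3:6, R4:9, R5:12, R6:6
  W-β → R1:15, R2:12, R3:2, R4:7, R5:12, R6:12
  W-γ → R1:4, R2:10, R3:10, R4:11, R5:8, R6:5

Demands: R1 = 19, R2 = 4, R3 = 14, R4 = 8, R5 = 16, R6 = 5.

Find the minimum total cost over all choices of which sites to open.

589

Open {W-α}: assign each demand point to its cheapest open site.
  R1→W-α 19×6=114, R2→W-α 4×8=32, R3→W-α 14×6=84, R4→W-α 8×9=72, R5→W-α 16×12=192, R6→W-α 5×6=30
  shipping cost 524, fixed 65 → total 589.
Compare {W-α, W-γ}: shipping cost 417 + fixed 276 = 693.
Compare {W-γ}: shipping cost 497 + fixed 211 = 708.
Compare {W-α, W-β}: shipping cost 452 + fixed 279 = 731.
All other subsets cost ≥ 693. Minimum total cost: 589.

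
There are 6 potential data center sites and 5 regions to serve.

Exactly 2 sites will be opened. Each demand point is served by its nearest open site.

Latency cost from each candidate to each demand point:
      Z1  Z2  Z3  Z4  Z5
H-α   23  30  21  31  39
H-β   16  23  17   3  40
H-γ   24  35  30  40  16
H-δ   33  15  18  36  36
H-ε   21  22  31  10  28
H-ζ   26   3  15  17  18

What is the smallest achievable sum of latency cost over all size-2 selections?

Open {H-β, H-ζ}.
  Z1→H-β 16, Z2→H-ζ 3, Z3→H-ζ 15, Z4→H-β 3, Z5→H-ζ 18  ⇒ total 55.
Compare {H-ε, H-ζ}: total 67.
Compare {H-β, H-γ}: total 75.
No size-2 selection does better; minimum is 55.

55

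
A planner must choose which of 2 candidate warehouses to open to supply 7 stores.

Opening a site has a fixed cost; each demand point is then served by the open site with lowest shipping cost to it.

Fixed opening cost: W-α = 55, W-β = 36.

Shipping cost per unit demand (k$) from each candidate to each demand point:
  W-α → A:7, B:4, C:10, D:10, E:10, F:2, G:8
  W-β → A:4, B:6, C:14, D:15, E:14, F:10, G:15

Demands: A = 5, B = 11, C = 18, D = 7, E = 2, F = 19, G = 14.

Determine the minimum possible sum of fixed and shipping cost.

554

Open {W-α}: assign each demand point to its cheapest open site.
  A→W-α 5×7=35, B→W-α 11×4=44, C→W-α 18×10=180, D→W-α 7×10=70, E→W-α 2×10=20, F→W-α 19×2=38, G→W-α 14×8=112
  shipping cost 499, fixed 55 → total 554.
Compare {W-α, W-β}: shipping cost 484 + fixed 91 = 575.
Compare {W-β}: shipping cost 871 + fixed 36 = 907.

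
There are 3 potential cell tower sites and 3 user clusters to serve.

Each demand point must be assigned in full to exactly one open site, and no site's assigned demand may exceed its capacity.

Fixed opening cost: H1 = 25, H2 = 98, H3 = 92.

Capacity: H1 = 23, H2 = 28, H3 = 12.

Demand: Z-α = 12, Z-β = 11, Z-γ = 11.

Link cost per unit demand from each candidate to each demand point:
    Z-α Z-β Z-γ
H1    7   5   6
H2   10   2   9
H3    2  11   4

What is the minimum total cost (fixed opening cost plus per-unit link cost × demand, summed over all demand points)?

262

Open {H1, H3}; cheapest assignment that respects the capacities:
  H1 (cap 23, load 22): Z-β, Z-γ — cost 11×5 + 11×6 = 121
  H3 (cap 12, load 12): Z-α — cost 12×2 = 24
  Shipping 145, fixed 117 → total 262.
  Any other capacity-feasible assignment to {H1, H3} ships for at least 145.
Compare {H1, H2}: its best feasible assignment gives total 295.
Compare {H1, H2, H3}: its best feasible assignment gives total 327.
Every other set of open sites that can feasibly serve all demand totals ≥ 295 even under its best assignment. Minimum: 262.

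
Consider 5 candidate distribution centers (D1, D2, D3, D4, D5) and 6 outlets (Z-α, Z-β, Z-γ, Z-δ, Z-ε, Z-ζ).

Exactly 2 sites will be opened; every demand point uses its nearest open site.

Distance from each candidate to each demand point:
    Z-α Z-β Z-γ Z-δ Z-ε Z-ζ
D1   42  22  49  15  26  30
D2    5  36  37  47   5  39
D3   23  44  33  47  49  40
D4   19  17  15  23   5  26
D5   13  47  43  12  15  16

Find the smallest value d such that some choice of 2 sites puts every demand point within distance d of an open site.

17

Open {D4, D5}.
  Farthest demand point is Z-β at distance 17 (to D4); all others are ≤ 17.
With {D1, D4} the worst case is 26.
With {D2, D4} the worst case is 26.
No size-2 selection achieves below 17.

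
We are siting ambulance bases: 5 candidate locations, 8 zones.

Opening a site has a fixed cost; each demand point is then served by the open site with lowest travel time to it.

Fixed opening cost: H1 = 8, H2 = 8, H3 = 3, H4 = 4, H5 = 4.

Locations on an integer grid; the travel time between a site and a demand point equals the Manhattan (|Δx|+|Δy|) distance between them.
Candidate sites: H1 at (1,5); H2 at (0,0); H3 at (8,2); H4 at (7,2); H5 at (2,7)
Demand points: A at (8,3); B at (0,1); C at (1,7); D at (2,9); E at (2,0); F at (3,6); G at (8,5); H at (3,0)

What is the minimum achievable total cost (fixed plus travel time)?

Open {H2, H3, H5}: assign each demand point to its cheapest open site.
  A→H3 1, B→H2 1, C→H5 1, D→H5 2, E→H2 2, F→H5 2, G→H3 3, H→H2 3
  travel time 15, fixed 15 → total 30.
Compare {H2, H4, H5}: travel time 17 + fixed 16 = 33.
Compare {H2, H3, H4, H5}: travel time 15 + fixed 19 = 34.
Compare {H3, H5}: travel time 31 + fixed 7 = 38.
All other subsets cost ≥ 33. Minimum total cost: 30.

30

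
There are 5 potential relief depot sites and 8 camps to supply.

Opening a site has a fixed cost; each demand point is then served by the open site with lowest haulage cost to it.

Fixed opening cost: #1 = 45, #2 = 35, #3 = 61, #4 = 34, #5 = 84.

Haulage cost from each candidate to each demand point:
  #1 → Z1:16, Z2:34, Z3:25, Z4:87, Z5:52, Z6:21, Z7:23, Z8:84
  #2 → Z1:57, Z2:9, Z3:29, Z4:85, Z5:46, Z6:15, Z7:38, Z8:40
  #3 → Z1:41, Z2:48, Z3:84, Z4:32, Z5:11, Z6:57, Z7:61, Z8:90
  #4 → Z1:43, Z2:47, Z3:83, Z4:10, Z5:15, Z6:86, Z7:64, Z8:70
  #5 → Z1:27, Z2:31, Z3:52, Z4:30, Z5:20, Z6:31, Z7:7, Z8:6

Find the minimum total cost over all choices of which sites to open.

262

Open {#2, #5}: assign each demand point to its cheapest open site.
  Z1→#5 27, Z2→#2 9, Z3→#2 29, Z4→#5 30, Z5→#5 20, Z6→#2 15, Z7→#5 7, Z8→#5 6
  haulage cost 143, fixed 119 → total 262.
Compare {#1, #2, #4}: haulage cost 153 + fixed 114 = 267.
Compare {#2, #4}: haulage cost 199 + fixed 69 = 268.
Compare {#2, #4, #5}: haulage cost 118 + fixed 153 = 271.
All other subsets cost ≥ 267. Minimum total cost: 262.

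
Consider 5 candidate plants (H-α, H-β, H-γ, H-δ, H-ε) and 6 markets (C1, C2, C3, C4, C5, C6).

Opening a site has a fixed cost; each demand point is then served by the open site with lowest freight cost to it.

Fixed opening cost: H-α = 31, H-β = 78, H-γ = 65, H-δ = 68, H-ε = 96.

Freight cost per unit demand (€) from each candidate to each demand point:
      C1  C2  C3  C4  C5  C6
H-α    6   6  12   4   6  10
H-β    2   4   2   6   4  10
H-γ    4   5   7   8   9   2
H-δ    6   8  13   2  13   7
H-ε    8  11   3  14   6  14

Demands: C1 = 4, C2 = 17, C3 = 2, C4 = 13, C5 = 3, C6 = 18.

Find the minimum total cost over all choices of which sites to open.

Open {H-α, H-γ}: assign each demand point to its cheapest open site.
  C1→H-γ 4×4=16, C2→H-γ 17×5=85, C3→H-γ 2×7=14, C4→H-α 13×4=52, C5→H-α 3×6=18, C6→H-γ 18×2=36
  freight cost 221, fixed 96 → total 317.
Compare {H-γ, H-δ}: freight cost 204 + fixed 133 = 337.
Compare {H-γ}: freight cost 282 + fixed 65 = 347.
Compare {H-β, H-γ}: freight cost 206 + fixed 143 = 349.
All other subsets cost ≥ 337. Minimum total cost: 317.

317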